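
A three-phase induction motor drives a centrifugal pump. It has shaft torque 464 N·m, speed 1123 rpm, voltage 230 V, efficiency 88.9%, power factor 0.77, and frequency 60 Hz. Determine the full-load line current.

200 A

ω = 2π×1123/60 = 117.6 rad/s; P_out = τω = 464 × 117.6 = 54566 W
P_in = P_out / η = 54566 / 0.889 = 61379 W
I_L = P_in / (√3·V_L·cosφ) = 61379 / (1.732 × 230 × 0.77) = 200 A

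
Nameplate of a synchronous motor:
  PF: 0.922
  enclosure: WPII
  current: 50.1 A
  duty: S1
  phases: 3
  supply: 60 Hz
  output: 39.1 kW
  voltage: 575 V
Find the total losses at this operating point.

P_in = √3·V·I·cosφ = 1.732×575×50.1×0.922 = 46003 W
P_out = 39100 W
Losses = P_in − P_out = 46003 − 39100 = 6903 W

6.9 kW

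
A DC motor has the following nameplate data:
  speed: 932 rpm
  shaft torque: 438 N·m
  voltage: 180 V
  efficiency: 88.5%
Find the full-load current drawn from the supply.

268 A

ω = 2π×932/60 = 97.6 rad/s; P_out = τω = 438 × 97.6 = 42749 W
P_in = P_out / η = 42749 / 0.885 = 48304 W
I = P_in / V = 48304 / 180 = 268 A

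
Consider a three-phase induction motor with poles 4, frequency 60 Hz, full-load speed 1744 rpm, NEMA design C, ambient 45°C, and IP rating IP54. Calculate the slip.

3.11 %

n_s = 120f/p = 120×60/4 = 1800 rpm
s = (n_s − n)/n_s = (1800 − 1744)/1800 = 0.0311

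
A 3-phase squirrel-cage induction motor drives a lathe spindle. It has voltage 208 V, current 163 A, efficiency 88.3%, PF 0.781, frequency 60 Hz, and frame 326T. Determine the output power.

40.5 kW

P_in = √3·V·I·cosφ = 1.732 × 208 × 163 × 0.781 = 45862 W
P_out = η·P_in = 0.883 × 45862 = 40496 W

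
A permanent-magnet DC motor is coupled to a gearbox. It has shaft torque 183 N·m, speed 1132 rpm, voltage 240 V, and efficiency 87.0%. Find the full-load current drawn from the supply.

104 A

ω = 2π×1132/60 = 118.5 rad/s; P_out = τω = 183 × 118.5 = 21686 W
P_in = P_out / η = 21686 / 0.870 = 24926 W
I = P_in / V = 24926 / 240 = 104 A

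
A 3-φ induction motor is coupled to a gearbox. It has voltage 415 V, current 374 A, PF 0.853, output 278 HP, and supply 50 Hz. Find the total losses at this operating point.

21900 W

P_in = √3·V·I·cosφ = 1.732×415×374×0.853 = 229307 W
P_out = 278×746 = 207388 W
Losses = P_in − P_out = 229307 − 207388 = 21919 W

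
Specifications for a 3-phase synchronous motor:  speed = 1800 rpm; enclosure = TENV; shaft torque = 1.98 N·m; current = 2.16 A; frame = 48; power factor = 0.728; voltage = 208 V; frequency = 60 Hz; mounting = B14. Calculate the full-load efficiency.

ω = 2π × 1800/60 = 188.5 rad/s; P_out = τω = 1.98 × 188.5 = 373 W
P_in = √3·V_L·I_L·cosφ = 1.732 × 208 × 2.16 × 0.728 = 566 W
η = P_out / P_in = 373 / 566 = 0.659 = 65.9%

65.9 %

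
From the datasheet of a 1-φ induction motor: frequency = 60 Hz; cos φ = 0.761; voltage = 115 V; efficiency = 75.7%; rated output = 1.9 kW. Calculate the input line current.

28.7 A

P_out = 1.9 kW = 1900 W
P_in = P_out / η = 1900 / 0.757 = 2510 W
I = P_in / (V·cosφ) = 2510 / (115 × 0.761) = 28.7 A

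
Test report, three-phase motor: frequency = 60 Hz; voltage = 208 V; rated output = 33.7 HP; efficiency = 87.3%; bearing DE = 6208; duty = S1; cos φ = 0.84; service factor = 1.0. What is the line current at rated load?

P_out = 33.7 × 746 = 25140 W
P_in = P_out / η = 25140 / 0.873 = 28797 W
I_L = P_in / (√3·V_L·cosφ) = 28797 / (1.732 × 208 × 0.84) = 95.2 A

95.2 A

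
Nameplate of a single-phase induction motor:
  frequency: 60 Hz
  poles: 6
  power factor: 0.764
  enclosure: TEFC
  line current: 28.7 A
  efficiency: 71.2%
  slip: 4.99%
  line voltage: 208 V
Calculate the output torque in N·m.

P_in = V·I·cosφ = 208 × 28.7 × 0.764 = 4561 W
P_out = η·P_in = 0.712 × 4561 = 3247 W
n_s = 120×60/6 = 1200 rpm; n = 1200×(1−0.0499) = 1140 rpm
ω = 2π×1140/60 = 119.4 rad/s
τ = P_out/ω = 3247/119.4 = 27.2 N·m

27.2 N·m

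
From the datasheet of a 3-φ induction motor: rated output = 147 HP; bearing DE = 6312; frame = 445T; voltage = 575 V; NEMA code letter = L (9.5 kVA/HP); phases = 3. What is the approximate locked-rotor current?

S_LR = 9.5 × 147 = 1396.5 kVA
I_LR = S_LR/(√3·V_L) = 1396500/(1.732×575) = 1400 A

1400 A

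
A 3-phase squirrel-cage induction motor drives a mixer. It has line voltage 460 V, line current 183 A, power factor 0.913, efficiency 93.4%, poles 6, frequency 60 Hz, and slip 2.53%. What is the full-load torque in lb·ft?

749 lb·ft

P_in = √3·V·I·cosφ = 1.732 × 460 × 183 × 0.913 = 133115 W
P_out = η·P_in = 0.934 × 133115 = 124329 W
n_s = 120×60/6 = 1200 rpm; n = 1200×(1−0.0253) = 1170 rpm
ω = 2π×1170/60 = 122.5 rad/s
τ = P_out/ω = 124329/122.5 = 1015 N·m
In lb·ft: 1015/1.356 = 749 lb·ft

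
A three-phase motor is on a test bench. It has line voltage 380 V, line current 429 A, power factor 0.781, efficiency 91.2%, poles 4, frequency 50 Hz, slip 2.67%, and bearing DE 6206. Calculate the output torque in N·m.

P_in = √3·V·I·cosφ = 1.732 × 380 × 429 × 0.781 = 220516 W
P_out = η·P_in = 0.912 × 220516 = 201111 W
n_s = 120×50/4 = 1500 rpm; n = 1500×(1−0.0267) = 1460 rpm
ω = 2π×1460/60 = 152.9 rad/s
τ = P_out/ω = 201111/152.9 = 1320 N·m

1320 N·m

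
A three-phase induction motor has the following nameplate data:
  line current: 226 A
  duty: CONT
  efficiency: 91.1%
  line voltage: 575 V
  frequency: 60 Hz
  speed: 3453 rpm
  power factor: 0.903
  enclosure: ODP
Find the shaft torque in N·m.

512 N·m

P_in = √3·V·I·cosφ = 1.732 × 575 × 226 × 0.903 = 203241 W
P_out = η·P_in = 0.911 × 203241 = 185153 W
n = 3453 rpm
ω = 2π×3453/60 = 361.6 rad/s
τ = P_out/ω = 185153/361.6 = 512 N·m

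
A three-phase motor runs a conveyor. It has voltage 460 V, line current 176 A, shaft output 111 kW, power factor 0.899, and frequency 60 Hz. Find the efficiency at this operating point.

P_out = 111 kW = 111000 W
P_in = √3·V_L·I_L·cosφ = 1.732 × 460 × 176 × 0.899 = 126060 W
η = P_out / P_in = 111000 / 126060 = 0.881 = 88.1%

88.1 %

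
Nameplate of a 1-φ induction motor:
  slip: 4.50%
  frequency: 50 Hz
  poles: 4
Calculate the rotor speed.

1432 rpm

n_s = 120f/p = 120×50/4 = 1500 rpm
n = n_s(1 − s) = 1500 × (1 − 0.045) = 1432 rpm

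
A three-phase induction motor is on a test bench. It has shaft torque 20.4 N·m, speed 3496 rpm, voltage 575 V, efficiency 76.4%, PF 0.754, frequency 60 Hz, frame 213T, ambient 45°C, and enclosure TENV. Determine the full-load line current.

ω = 2π×3496/60 = 366.1 rad/s; P_out = τω = 20.4 × 366.1 = 7468 W
P_in = P_out / η = 7468 / 0.764 = 9775 W
I_L = P_in / (√3·V_L·cosφ) = 9775 / (1.732 × 575 × 0.754) = 13 A

13 A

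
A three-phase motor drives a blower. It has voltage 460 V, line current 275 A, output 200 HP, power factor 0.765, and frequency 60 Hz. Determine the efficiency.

89.0 %

P_out = 200 × 746 = 149200 W
P_in = √3·V_L·I_L·cosφ = 1.732 × 460 × 275 × 0.765 = 167610 W
η = P_out / P_in = 149200 / 167610 = 0.890 = 89.0%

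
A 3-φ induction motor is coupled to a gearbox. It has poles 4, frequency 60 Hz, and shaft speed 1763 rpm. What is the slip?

n_s = 120f/p = 120×60/4 = 1800 rpm
s = (n_s − n)/n_s = (1800 − 1763)/1800 = 0.0206

2.06 %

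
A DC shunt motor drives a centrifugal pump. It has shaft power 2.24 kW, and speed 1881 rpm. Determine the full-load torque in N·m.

11.4 N·m

ω = 2π × 1881/60 = 197 rad/s
τ = P/ω = 2240/197 = 11.4 N·m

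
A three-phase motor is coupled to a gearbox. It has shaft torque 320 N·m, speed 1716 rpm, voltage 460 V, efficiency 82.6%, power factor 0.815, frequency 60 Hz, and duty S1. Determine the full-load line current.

107 A

ω = 2π×1716/60 = 179.7 rad/s; P_out = τω = 320 × 179.7 = 57504 W
P_in = P_out / η = 57504 / 0.826 = 69617 W
I_L = P_in / (√3·V_L·cosφ) = 69617 / (1.732 × 460 × 0.815) = 107 A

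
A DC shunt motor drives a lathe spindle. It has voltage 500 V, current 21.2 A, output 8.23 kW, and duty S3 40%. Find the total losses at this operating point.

P_in = V·I = 500×21.2 = 10600 W
P_out = 8230 W
Losses = P_in − P_out = 10600 − 8230 = 2370 W

2370 W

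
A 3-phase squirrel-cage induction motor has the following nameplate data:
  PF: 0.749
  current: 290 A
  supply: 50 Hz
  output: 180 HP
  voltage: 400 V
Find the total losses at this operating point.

16.2 kW

P_in = √3·V·I·cosφ = 1.732×400×290×0.749 = 150483 W
P_out = 180×746 = 134280 W
Losses = P_in − P_out = 150483 − 134280 = 16203 W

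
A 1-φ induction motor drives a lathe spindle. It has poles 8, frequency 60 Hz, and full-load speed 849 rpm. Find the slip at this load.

n_s = 120f/p = 120×60/8 = 900 rpm
s = (n_s − n)/n_s = (900 − 849)/900 = 0.0567

5.7 %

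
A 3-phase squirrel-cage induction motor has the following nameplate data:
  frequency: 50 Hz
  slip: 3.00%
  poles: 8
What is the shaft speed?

728 rpm

n_s = 120f/p = 120×50/8 = 750 rpm
n = n_s(1 − s) = 750 × (1 − 0.03) = 728 rpm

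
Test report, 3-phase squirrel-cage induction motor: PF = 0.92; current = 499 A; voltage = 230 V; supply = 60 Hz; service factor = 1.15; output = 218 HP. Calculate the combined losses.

20300 W

P_in = √3·V·I·cosφ = 1.732×230×499×0.92 = 182879 W
P_out = 218×746 = 162628 W
Losses = P_in − P_out = 182879 − 162628 = 20251 W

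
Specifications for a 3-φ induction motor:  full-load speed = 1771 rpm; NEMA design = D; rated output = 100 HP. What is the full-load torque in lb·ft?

P_out = 100 × 746 = 74600 W
ω = 2π × 1771/60 = 185.5 rad/s
τ = P_out/ω = 74600/185.5 = 402.2 N·m
In lb·ft: 402.2/1.356 = 297 lb·ft

297 lb·ft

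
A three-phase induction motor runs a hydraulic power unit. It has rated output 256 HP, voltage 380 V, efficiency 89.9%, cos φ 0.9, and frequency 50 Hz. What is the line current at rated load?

359 A

P_out = 256 × 746 = 190976 W
P_in = P_out / η = 190976 / 0.899 = 212432 W
I_L = P_in / (√3·V_L·cosφ) = 212432 / (1.732 × 380 × 0.9) = 359 A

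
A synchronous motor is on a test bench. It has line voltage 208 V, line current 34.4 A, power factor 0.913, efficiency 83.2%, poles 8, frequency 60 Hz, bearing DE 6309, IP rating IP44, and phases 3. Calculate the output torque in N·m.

99.9 N·m

P_in = √3·V·I·cosφ = 1.732 × 208 × 34.4 × 0.913 = 11315 W
P_out = η·P_in = 0.832 × 11315 = 9414 W
n = n_s = 120×60/8 = 900 rpm (synchronous)
ω = 2π×900/60 = 94.25 rad/s
τ = P_out/ω = 9414/94.25 = 99.9 N·m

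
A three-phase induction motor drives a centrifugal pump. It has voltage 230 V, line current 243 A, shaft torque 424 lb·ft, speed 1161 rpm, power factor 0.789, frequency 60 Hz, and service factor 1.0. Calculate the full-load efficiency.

τ = 424 lb·ft × 1.356 = 574.9 N·m
ω = 2π × 1161/60 = 121.6 rad/s; P_out = τω = 574.9 × 121.6 = 69908 W
P_in = √3·V_L·I_L·cosφ = 1.732 × 230 × 243 × 0.789 = 76376 W
η = P_out / P_in = 69908 / 76376 = 0.915 = 91.5%

91.5 %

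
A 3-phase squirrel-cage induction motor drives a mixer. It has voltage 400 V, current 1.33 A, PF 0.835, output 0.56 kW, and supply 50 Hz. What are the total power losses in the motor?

P_in = √3·V·I·cosφ = 1.732×400×1.33×0.835 = 769 W
P_out = 560 W
Losses = P_in − P_out = 769 − 560 = 209 W

209 W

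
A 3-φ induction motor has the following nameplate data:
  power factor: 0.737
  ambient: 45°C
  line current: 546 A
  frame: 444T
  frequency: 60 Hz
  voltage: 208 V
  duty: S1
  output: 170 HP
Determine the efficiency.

87.5 %

P_out = 170 × 746 = 126820 W
P_in = √3·V_L·I_L·cosφ = 1.732 × 208 × 546 × 0.737 = 144968 W
η = P_out / P_in = 126820 / 144968 = 0.875 = 87.5%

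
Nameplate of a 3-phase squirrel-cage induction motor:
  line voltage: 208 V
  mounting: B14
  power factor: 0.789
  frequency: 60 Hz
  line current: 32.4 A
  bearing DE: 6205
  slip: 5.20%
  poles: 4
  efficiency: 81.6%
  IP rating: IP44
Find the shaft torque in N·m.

42.1 N·m

P_in = √3·V·I·cosφ = 1.732 × 208 × 32.4 × 0.789 = 9209 W
P_out = η·P_in = 0.816 × 9209 = 7515 W
n_s = 120×60/4 = 1800 rpm; n = 1800×(1−0.052) = 1706 rpm
ω = 2π×1706/60 = 178.7 rad/s
τ = P_out/ω = 7515/178.7 = 42.1 N·m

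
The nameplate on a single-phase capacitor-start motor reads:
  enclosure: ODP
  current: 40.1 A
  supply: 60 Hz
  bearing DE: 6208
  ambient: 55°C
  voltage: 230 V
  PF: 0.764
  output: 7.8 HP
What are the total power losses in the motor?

P_in = V·I·cosφ = 230×40.1×0.764 = 7046 W
P_out = 7.8×746 = 5819 W
Losses = P_in − P_out = 7046 − 5819 = 1227 W

1.23 kW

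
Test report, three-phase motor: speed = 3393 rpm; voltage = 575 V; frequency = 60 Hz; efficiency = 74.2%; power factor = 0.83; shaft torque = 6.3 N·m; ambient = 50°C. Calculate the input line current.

ω = 2π×3393/60 = 355.3 rad/s; P_out = τω = 6.3 × 355.3 = 2238 W
P_in = P_out / η = 2238 / 0.742 = 3016 W
I_L = P_in / (√3·V_L·cosφ) = 3016 / (1.732 × 575 × 0.83) = 3.65 A

3.65 A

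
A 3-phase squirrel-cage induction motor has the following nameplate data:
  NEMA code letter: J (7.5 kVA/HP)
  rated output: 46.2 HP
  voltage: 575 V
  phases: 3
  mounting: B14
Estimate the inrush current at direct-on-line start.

S_LR = 7.5 × 46.2 = 346.5 kVA
I_LR = S_LR/(√3·V_L) = 346500/(1.732×575) = 348 A

348 A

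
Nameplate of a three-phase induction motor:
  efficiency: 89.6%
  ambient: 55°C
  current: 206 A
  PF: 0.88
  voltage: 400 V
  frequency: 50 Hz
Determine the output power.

P_in = √3·V·I·cosφ = 1.732 × 400 × 206 × 0.88 = 125591 W
P_out = η·P_in = 0.896 × 125591 = 112530 W

113 kW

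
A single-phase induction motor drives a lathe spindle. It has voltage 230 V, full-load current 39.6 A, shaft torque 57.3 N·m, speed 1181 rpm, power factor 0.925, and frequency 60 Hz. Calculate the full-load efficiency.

84.1 %

ω = 2π × 1181/60 = 123.7 rad/s; P_out = τω = 57.3 × 123.7 = 7088 W
P_in = V·I·cosφ = 230 × 39.6 × 0.925 = 8425 W
η = P_out / P_in = 7088 / 8425 = 0.841 = 84.1%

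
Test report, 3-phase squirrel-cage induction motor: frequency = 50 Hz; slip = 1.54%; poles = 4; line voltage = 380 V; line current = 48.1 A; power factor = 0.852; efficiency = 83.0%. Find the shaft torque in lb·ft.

P_in = √3·V·I·cosφ = 1.732 × 380 × 48.1 × 0.852 = 26972 W
P_out = η·P_in = 0.83 × 26972 = 22387 W
n_s = 120×50/4 = 1500 rpm; n = 1500×(1−0.0154) = 1477 rpm
ω = 2π×1477/60 = 154.7 rad/s
τ = P_out/ω = 22387/154.7 = 144.7 N·m
In lb·ft: 144.7/1.356 = 107 lb·ft

107 lb·ft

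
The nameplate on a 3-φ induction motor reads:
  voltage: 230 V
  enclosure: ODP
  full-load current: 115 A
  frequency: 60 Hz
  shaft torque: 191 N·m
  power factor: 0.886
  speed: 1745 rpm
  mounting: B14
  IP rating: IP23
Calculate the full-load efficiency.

ω = 2π × 1745/60 = 182.7 rad/s; P_out = τω = 191 × 182.7 = 34896 W
P_in = √3·V_L·I_L·cosφ = 1.732 × 230 × 115 × 0.886 = 40589 W
η = P_out / P_in = 34896 / 40589 = 0.860 = 86.0%

86.0 %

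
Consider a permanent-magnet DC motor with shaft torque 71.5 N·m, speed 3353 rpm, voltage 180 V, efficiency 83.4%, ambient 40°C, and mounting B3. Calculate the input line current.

167 A

ω = 2π×3353/60 = 351.1 rad/s; P_out = τω = 71.5 × 351.1 = 25104 W
P_in = P_out / η = 25104 / 0.834 = 30101 W
I = P_in / V = 30101 / 180 = 167 A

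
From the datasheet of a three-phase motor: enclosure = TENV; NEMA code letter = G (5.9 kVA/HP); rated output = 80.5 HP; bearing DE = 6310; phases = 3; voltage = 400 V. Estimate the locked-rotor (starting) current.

S_LR = 5.9 × 80.5 = 474.95 kVA
I_LR = S_LR/(√3·V_L) = 474950/(1.732×400) = 686 A

686 A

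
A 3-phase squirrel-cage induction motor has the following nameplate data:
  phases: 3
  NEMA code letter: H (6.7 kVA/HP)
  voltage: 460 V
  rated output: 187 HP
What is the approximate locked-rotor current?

1570 A

S_LR = 6.7 × 187 = 1252.9 kVA
I_LR = S_LR/(√3·V_L) = 1252900/(1.732×460) = 1570 A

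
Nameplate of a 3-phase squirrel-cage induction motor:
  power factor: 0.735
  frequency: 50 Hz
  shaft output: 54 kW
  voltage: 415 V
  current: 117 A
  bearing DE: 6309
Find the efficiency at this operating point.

87.4 %

P_out = 54 kW = 54000 W
P_in = √3·V_L·I_L·cosφ = 1.732 × 415 × 117 × 0.735 = 61811 W
η = P_out / P_in = 54000 / 61811 = 0.874 = 87.4%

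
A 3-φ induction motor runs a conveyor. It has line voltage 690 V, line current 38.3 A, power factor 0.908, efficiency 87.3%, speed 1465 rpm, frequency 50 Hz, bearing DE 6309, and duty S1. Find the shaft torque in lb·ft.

174 lb·ft

P_in = √3·V·I·cosφ = 1.732 × 690 × 38.3 × 0.908 = 41561 W
P_out = η·P_in = 0.873 × 41561 = 36283 W
n = 1465 rpm
ω = 2π×1465/60 = 153.4 rad/s
τ = P_out/ω = 36283/153.4 = 236.5 N·m
In lb·ft: 236.5/1.356 = 174 lb·ft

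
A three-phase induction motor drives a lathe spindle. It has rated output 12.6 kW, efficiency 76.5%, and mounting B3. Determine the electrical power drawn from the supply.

P_out = 12600 W
P_in = P_out/η = 12600/0.765 = 16471 W = 16.5 kW

16.5 kW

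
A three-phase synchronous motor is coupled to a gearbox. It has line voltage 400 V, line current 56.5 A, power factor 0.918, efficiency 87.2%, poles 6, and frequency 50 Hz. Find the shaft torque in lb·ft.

P_in = √3·V·I·cosφ = 1.732 × 400 × 56.5 × 0.918 = 35933 W
P_out = η·P_in = 0.872 × 35933 = 31334 W
n = n_s = 120×50/6 = 1000 rpm (synchronous)
ω = 2π×1000/60 = 104.7 rad/s
τ = P_out/ω = 31334/104.7 = 299.3 N·m
In lb·ft: 299.3/1.356 = 221 lb·ft

221 lb·ft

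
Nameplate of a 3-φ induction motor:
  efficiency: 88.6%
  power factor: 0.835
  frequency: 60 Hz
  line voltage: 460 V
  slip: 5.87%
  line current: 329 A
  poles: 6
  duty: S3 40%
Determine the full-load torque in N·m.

1640 N·m

P_in = √3·V·I·cosφ = 1.732 × 460 × 329 × 0.835 = 218871 W
P_out = η·P_in = 0.886 × 218871 = 193920 W
n_s = 120×60/6 = 1200 rpm; n = 1200×(1−0.0587) = 1130 rpm
ω = 2π×1130/60 = 118.3 rad/s
τ = P_out/ω = 193920/118.3 = 1640 N·m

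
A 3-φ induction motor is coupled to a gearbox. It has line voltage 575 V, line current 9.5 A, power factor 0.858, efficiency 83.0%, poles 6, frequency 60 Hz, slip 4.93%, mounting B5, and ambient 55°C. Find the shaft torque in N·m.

56.4 N·m

P_in = √3·V·I·cosφ = 1.732 × 575 × 9.5 × 0.858 = 8118 W
P_out = η·P_in = 0.83 × 8118 = 6738 W
n_s = 120×60/6 = 1200 rpm; n = 1200×(1−0.0493) = 1141 rpm
ω = 2π×1141/60 = 119.5 rad/s
τ = P_out/ω = 6738/119.5 = 56.4 N·m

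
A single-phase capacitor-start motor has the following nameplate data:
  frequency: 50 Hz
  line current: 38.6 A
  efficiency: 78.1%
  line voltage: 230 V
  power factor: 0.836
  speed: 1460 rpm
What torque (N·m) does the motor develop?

37.9 N·m

P_in = V·I·cosφ = 230 × 38.6 × 0.836 = 7422 W
P_out = η·P_in = 0.781 × 7422 = 5797 W
n = 1460 rpm
ω = 2π×1460/60 = 152.9 rad/s
τ = P_out/ω = 5797/152.9 = 37.9 N·m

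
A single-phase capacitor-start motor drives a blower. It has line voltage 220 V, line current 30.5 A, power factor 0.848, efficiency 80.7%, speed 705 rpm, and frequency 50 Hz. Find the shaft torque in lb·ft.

45.9 lb·ft

P_in = V·I·cosφ = 220 × 30.5 × 0.848 = 5690 W
P_out = η·P_in = 0.807 × 5690 = 4592 W
n = 705 rpm
ω = 2π×705/60 = 73.83 rad/s
τ = P_out/ω = 4592/73.83 = 62.2 N·m
In lb·ft: 62.2/1.356 = 45.9 lb·ft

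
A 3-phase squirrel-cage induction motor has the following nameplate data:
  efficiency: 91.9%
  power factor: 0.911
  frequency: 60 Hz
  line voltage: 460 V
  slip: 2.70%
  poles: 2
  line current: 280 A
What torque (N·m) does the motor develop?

P_in = √3·V·I·cosφ = 1.732 × 460 × 280 × 0.911 = 203227 W
P_out = η·P_in = 0.919 × 203227 = 186766 W
n_s = 120×60/2 = 3600 rpm; n = 3600×(1−0.027) = 3503 rpm
ω = 2π×3503/60 = 366.8 rad/s
τ = P_out/ω = 186766/366.8 = 509 N·m

509 N·m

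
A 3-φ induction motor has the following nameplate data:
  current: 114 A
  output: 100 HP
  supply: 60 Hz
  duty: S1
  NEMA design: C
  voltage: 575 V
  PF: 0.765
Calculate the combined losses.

12.3 kW

P_in = √3·V·I·cosφ = 1.732×575×114×0.765 = 86852 W
P_out = 100×746 = 74600 W
Losses = P_in − P_out = 86852 − 74600 = 12252 W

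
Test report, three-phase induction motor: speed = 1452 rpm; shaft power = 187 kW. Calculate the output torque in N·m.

1230 N·m

ω = 2π × 1452/60 = 152.1 rad/s
τ = P/ω = 187000/152.1 = 1230 N·m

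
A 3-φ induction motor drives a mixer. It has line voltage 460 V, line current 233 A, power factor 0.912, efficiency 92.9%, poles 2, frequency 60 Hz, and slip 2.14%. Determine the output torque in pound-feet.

314 lb·ft

P_in = √3·V·I·cosφ = 1.732 × 460 × 233 × 0.912 = 169300 W
P_out = η·P_in = 0.929 × 169300 = 157280 W
n_s = 120×60/2 = 3600 rpm; n = 3600×(1−0.0214) = 3523 rpm
ω = 2π×3523/60 = 368.9 rad/s
τ = P_out/ω = 157280/368.9 = 426.3 N·m
In lb·ft: 426.3/1.356 = 314 lb·ft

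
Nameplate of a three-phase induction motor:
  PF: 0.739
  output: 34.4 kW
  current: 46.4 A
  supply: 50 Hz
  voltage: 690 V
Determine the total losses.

6580 W

P_in = √3·V·I·cosφ = 1.732×690×46.4×0.739 = 40979 W
P_out = 34400 W
Losses = P_in − P_out = 40979 − 34400 = 6579 W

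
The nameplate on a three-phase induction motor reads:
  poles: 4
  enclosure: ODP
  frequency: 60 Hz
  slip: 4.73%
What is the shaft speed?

1715 rpm

n_s = 120f/p = 120×60/4 = 1800 rpm
n = n_s(1 − s) = 1800 × (1 − 0.0473) = 1715 rpm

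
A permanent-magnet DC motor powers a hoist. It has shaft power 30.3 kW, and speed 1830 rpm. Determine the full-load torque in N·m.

158 N·m

ω = 2π × 1830/60 = 191.6 rad/s
τ = P/ω = 30300/191.6 = 158 N·m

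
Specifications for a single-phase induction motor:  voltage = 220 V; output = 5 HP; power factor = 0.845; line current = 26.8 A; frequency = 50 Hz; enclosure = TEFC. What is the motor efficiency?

P_out = 5 × 746 = 3730 W
P_in = V·I·cosφ = 220 × 26.8 × 0.845 = 4982 W
η = P_out / P_in = 3730 / 4982 = 0.749 = 74.9%

74.9 %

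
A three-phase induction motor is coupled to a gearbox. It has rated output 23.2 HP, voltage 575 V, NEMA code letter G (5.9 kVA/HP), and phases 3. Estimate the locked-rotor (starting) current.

S_LR = 5.9 × 23.2 = 136.88 kVA
I_LR = S_LR/(√3·V_L) = 136880/(1.732×575) = 137 A

137 A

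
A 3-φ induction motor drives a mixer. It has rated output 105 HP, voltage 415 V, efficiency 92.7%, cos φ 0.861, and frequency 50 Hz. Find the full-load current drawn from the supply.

137 A

P_out = 105 × 746 = 78330 W
P_in = P_out / η = 78330 / 0.927 = 84498 W
I_L = P_in / (√3·V_L·cosφ) = 84498 / (1.732 × 415 × 0.861) = 137 A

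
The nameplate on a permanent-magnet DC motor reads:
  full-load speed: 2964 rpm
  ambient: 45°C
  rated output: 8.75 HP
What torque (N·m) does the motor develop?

21 N·m

P_out = 8.75 × 746 = 6528 W
ω = 2π × 2964/60 = 310.4 rad/s
τ = P_out/ω = 6528/310.4 = 21 N·m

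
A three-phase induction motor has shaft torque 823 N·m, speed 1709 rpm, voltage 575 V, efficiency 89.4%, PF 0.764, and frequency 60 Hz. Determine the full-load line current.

217 A

ω = 2π×1709/60 = 179 rad/s; P_out = τω = 823 × 179 = 147317 W
P_in = P_out / η = 147317 / 0.894 = 164784 W
I_L = P_in / (√3·V_L·cosφ) = 164784 / (1.732 × 575 × 0.764) = 217 A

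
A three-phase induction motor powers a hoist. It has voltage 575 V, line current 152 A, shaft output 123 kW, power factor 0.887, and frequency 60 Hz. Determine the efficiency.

91.6 %

P_out = 123 kW = 123000 W
P_in = √3·V_L·I_L·cosφ = 1.732 × 575 × 152 × 0.887 = 134271 W
η = P_out / P_in = 123000 / 134271 = 0.916 = 91.6%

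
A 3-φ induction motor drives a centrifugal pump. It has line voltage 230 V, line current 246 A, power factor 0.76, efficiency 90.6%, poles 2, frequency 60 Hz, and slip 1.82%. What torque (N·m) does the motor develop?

182 N·m

P_in = √3·V·I·cosφ = 1.732 × 230 × 246 × 0.76 = 74477 W
P_out = η·P_in = 0.906 × 74477 = 67476 W
n_s = 120×60/2 = 3600 rpm; n = 3600×(1−0.0182) = 3534 rpm
ω = 2π×3534/60 = 370.1 rad/s
τ = P_out/ω = 67476/370.1 = 182 N·m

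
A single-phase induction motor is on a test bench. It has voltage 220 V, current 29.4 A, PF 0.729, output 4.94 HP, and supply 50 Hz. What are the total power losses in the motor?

P_in = V·I·cosφ = 220×29.4×0.729 = 4715 W
P_out = 4.94×746 = 3685 W
Losses = P_in − P_out = 4715 − 3685 = 1030 W

1.03 kW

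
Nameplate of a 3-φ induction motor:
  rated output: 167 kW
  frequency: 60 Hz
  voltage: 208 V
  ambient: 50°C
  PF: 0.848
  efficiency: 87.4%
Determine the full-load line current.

P_out = 167 kW = 167000 W
P_in = P_out / η = 167000 / 0.874 = 191076 W
I_L = P_in / (√3·V_L·cosφ) = 191076 / (1.732 × 208 × 0.848) = 625 A

625 A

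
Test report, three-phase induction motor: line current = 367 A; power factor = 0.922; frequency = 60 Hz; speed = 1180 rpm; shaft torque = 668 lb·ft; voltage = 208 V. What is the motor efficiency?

τ = 668 lb·ft × 1.356 = 905.8 N·m
ω = 2π × 1180/60 = 123.6 rad/s; P_out = τω = 905.8 × 123.6 = 111957 W
P_in = √3·V_L·I_L·cosφ = 1.732 × 208 × 367 × 0.922 = 121901 W
η = P_out / P_in = 111957 / 121901 = 0.918 = 91.8%

91.8 %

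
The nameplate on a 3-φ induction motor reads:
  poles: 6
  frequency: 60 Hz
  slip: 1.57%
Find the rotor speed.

1181 rpm

n_s = 120f/p = 120×60/6 = 1200 rpm
n = n_s(1 − s) = 1200 × (1 − 0.0157) = 1181 rpm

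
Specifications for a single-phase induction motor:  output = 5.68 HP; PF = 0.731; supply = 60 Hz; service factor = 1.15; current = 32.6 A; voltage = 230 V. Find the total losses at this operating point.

1240 W

P_in = V·I·cosφ = 230×32.6×0.731 = 5481 W
P_out = 5.68×746 = 4237 W
Losses = P_in − P_out = 5481 − 4237 = 1244 W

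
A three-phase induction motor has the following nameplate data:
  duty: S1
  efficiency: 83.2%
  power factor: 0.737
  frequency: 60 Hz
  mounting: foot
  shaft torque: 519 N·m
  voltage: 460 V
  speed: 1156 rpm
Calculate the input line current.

129 A

ω = 2π×1156/60 = 121.1 rad/s; P_out = τω = 519 × 121.1 = 62851 W
P_in = P_out / η = 62851 / 0.832 = 75542 W
I_L = P_in / (√3·V_L·cosφ) = 75542 / (1.732 × 460 × 0.737) = 129 A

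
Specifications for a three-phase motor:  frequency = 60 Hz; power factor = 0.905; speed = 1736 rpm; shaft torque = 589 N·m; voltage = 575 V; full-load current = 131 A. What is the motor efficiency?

90.7 %

ω = 2π × 1736/60 = 181.8 rad/s; P_out = τω = 589 × 181.8 = 107080 W
P_in = √3·V_L·I_L·cosφ = 1.732 × 575 × 131 × 0.905 = 118069 W
η = P_out / P_in = 107080 / 118069 = 0.907 = 90.7%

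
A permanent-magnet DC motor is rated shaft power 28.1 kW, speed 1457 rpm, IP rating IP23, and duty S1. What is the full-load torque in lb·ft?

136 lb·ft

ω = 2π × 1457/60 = 152.6 rad/s
τ = P/ω = 28100/152.6 = 184.1 N·m
In lb·ft: 184.1/1.356 = 136 lb·ft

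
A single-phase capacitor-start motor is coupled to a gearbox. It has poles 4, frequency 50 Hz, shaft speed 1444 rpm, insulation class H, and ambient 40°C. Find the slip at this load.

n_s = 120f/p = 120×50/4 = 1500 rpm
s = (n_s − n)/n_s = (1500 − 1444)/1500 = 0.0373

3.7 %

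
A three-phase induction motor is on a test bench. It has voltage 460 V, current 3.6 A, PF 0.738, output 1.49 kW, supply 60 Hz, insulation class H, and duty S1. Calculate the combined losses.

P_in = √3·V·I·cosφ = 1.732×460×3.6×0.738 = 2117 W
P_out = 1490 W
Losses = P_in − P_out = 2117 − 1490 = 627 W

627 W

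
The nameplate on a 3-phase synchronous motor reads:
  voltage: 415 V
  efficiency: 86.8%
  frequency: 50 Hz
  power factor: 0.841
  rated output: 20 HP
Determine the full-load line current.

P_out = 20 × 746 = 14920 W
P_in = P_out / η = 14920 / 0.868 = 17189 W
I_L = P_in / (√3·V_L·cosφ) = 17189 / (1.732 × 415 × 0.841) = 28.4 A

28.4 A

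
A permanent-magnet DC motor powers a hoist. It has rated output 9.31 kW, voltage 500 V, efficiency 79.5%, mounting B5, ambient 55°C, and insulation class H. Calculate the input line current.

P_out = 9.31 kW = 9310 W
P_in = P_out / η = 9310 / 0.795 = 11711 W
I = P_in / V = 11711 / 500 = 23.4 A

23.4 A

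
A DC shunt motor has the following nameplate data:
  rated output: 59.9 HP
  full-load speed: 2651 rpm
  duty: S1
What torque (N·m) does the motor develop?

161 N·m

P_out = 59.9 × 746 = 44685 W
ω = 2π × 2651/60 = 277.6 rad/s
τ = P_out/ω = 44685/277.6 = 161 N·m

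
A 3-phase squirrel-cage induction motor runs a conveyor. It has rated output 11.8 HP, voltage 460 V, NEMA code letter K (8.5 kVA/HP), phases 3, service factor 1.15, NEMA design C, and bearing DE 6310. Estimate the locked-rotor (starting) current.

126 A

S_LR = 8.5 × 11.8 = 100.3 kVA
I_LR = S_LR/(√3·V_L) = 100300/(1.732×460) = 126 A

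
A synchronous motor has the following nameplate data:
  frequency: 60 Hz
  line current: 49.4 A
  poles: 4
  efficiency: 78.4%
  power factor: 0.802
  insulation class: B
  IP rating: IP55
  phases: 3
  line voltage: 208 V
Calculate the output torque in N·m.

59.4 N·m

P_in = √3·V·I·cosφ = 1.732 × 208 × 49.4 × 0.802 = 14273 W
P_out = η·P_in = 0.784 × 14273 = 11190 W
n = n_s = 120×60/4 = 1800 rpm (synchronous)
ω = 2π×1800/60 = 188.5 rad/s
τ = P_out/ω = 11190/188.5 = 59.4 N·m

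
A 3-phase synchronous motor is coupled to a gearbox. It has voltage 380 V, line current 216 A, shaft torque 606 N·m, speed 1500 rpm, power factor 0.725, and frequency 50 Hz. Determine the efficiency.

92.4 %

ω = 2π × 1500/60 = 157.1 rad/s; P_out = τω = 606 × 157.1 = 95203 W
P_in = √3·V_L·I_L·cosφ = 1.732 × 380 × 216 × 0.725 = 103068 W
η = P_out / P_in = 95203 / 103068 = 0.924 = 92.4%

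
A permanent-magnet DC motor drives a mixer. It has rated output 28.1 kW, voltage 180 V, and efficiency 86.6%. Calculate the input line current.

P_out = 28.1 kW = 28100 W
P_in = P_out / η = 28100 / 0.866 = 32448 W
I = P_in / V = 32448 / 180 = 180 A

180 A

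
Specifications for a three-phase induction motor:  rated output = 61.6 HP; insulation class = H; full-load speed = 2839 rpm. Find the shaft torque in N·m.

155 N·m

P_out = 61.6 × 746 = 45954 W
ω = 2π × 2839/60 = 297.3 rad/s
τ = P_out/ω = 45954/297.3 = 155 N·m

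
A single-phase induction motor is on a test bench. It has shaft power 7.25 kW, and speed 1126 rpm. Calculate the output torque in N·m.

ω = 2π × 1126/60 = 117.9 rad/s
τ = P/ω = 7250/117.9 = 61.5 N·m

61.5 N·m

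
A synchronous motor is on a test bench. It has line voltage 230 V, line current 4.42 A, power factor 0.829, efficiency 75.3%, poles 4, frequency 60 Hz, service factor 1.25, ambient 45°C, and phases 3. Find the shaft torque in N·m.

P_in = √3·V·I·cosφ = 1.732 × 230 × 4.42 × 0.829 = 1460 W
P_out = η·P_in = 0.753 × 1460 = 1099 W
n = n_s = 120×60/4 = 1800 rpm (synchronous)
ω = 2π×1800/60 = 188.5 rad/s
τ = P_out/ω = 1099/188.5 = 5.83 N·m

5.83 N·m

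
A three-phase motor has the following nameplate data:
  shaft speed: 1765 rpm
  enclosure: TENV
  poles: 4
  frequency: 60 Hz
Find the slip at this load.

1.9 %

n_s = 120f/p = 120×60/4 = 1800 rpm
s = (n_s − n)/n_s = (1800 − 1765)/1800 = 0.0194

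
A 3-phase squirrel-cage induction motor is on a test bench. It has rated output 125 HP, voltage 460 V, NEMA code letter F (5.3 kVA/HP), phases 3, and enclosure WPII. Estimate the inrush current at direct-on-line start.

832 A

S_LR = 5.3 × 125 = 662.5 kVA
I_LR = S_LR/(√3·V_L) = 662500/(1.732×460) = 832 A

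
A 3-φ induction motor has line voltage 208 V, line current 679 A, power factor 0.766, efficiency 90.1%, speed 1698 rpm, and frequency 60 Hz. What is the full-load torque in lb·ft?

700 lb·ft

P_in = √3·V·I·cosφ = 1.732 × 208 × 679 × 0.766 = 187374 W
P_out = η·P_in = 0.901 × 187374 = 168824 W
n = 1698 rpm
ω = 2π×1698/60 = 177.8 rad/s
τ = P_out/ω = 168824/177.8 = 949.5 N·m
In lb·ft: 949.5/1.356 = 700 lb·ft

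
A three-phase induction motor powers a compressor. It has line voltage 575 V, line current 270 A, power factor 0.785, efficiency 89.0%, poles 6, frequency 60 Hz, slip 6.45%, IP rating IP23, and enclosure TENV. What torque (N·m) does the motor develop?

P_in = √3·V·I·cosφ = 1.732 × 575 × 270 × 0.785 = 211081 W
P_out = η·P_in = 0.89 × 211081 = 187862 W
n_s = 120×60/6 = 1200 rpm; n = 1200×(1−0.0645) = 1123 rpm
ω = 2π×1123/60 = 117.6 rad/s
τ = P_out/ω = 187862/117.6 = 1600 N·m

1600 N·m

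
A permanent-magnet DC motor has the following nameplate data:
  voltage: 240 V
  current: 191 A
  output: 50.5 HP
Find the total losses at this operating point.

P_in = V·I = 240×191 = 45840 W
P_out = 50.5×746 = 37673 W
Losses = P_in − P_out = 45840 − 37673 = 8167 W

8170 W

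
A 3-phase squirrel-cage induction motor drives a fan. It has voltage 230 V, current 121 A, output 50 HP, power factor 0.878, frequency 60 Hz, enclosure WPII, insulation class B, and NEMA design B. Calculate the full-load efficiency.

P_out = 50 × 746 = 37300 W
P_in = √3·V_L·I_L·cosφ = 1.732 × 230 × 121 × 0.878 = 42321 W
η = P_out / P_in = 37300 / 42321 = 0.881 = 88.1%

88.1 %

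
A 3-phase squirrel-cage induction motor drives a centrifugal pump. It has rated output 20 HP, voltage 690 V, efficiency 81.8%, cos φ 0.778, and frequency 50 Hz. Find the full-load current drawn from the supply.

19.6 A

P_out = 20 × 746 = 14920 W
P_in = P_out / η = 14920 / 0.818 = 18240 W
I_L = P_in / (√3·V_L·cosφ) = 18240 / (1.732 × 690 × 0.778) = 19.6 A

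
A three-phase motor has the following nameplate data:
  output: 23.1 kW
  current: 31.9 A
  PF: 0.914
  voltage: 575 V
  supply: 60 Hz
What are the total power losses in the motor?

P_in = √3·V·I·cosφ = 1.732×575×31.9×0.914 = 29037 W
P_out = 23100 W
Losses = P_in − P_out = 29037 − 23100 = 5937 W

5940 W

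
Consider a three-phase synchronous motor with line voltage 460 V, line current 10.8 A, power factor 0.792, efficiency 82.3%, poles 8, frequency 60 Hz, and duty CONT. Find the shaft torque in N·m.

P_in = √3·V·I·cosφ = 1.732 × 460 × 10.8 × 0.792 = 6815 W
P_out = η·P_in = 0.823 × 6815 = 5609 W
n = n_s = 120×60/8 = 900 rpm (synchronous)
ω = 2π×900/60 = 94.25 rad/s
τ = P_out/ω = 5609/94.25 = 59.5 N·m

59.5 N·m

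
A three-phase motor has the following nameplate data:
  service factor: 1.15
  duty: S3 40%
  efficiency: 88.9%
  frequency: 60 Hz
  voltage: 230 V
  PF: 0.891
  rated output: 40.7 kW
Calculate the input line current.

P_out = 40.7 kW = 40700 W
P_in = P_out / η = 40700 / 0.889 = 45782 W
I_L = P_in / (√3·V_L·cosφ) = 45782 / (1.732 × 230 × 0.891) = 129 A

129 A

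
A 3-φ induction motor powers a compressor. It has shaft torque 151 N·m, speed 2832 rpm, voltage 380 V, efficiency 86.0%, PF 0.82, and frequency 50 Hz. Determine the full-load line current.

96.5 A

ω = 2π×2832/60 = 296.6 rad/s; P_out = τω = 151 × 296.6 = 44787 W
P_in = P_out / η = 44787 / 0.860 = 52078 W
I_L = P_in / (√3·V_L·cosφ) = 52078 / (1.732 × 380 × 0.82) = 96.5 A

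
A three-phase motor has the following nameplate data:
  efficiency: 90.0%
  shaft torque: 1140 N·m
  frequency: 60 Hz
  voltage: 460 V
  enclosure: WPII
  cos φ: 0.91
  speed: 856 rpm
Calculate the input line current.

157 A

ω = 2π×856/60 = 89.64 rad/s; P_out = τω = 1140 × 89.64 = 102190 W
P_in = P_out / η = 102190 / 0.900 = 113544 W
I_L = P_in / (√3·V_L·cosφ) = 113544 / (1.732 × 460 × 0.91) = 157 A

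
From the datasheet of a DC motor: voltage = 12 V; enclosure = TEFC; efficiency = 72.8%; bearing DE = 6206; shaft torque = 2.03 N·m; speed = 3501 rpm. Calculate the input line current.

85.2 A

ω = 2π×3501/60 = 366.6 rad/s; P_out = τω = 2.03 × 366.6 = 744 W
P_in = P_out / η = 744 / 0.728 = 1022 W
I = P_in / V = 1022 / 12 = 85.2 A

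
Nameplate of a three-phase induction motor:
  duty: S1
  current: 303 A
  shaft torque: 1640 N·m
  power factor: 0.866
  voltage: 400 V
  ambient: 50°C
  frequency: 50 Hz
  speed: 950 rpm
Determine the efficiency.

ω = 2π × 950/60 = 99.48 rad/s; P_out = τω = 1640 × 99.48 = 163147 W
P_in = √3·V_L·I_L·cosφ = 1.732 × 400 × 303 × 0.866 = 181789 W
η = P_out / P_in = 163147 / 181789 = 0.897 = 89.7%

89.7 %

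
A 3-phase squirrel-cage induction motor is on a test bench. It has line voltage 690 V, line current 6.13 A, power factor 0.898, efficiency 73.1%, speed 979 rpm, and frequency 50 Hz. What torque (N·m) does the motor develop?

46.9 N·m

P_in = √3·V·I·cosφ = 1.732 × 690 × 6.13 × 0.898 = 6579 W
P_out = η·P_in = 0.731 × 6579 = 4809 W
n = 979 rpm
ω = 2π×979/60 = 102.5 rad/s
τ = P_out/ω = 4809/102.5 = 46.9 N·m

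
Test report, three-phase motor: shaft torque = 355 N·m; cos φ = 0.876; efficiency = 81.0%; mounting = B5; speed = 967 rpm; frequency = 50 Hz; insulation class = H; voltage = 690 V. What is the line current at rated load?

42.4 A

ω = 2π×967/60 = 101.3 rad/s; P_out = τω = 355 × 101.3 = 35962 W
P_in = P_out / η = 35962 / 0.810 = 44398 W
I_L = P_in / (√3·V_L·cosφ) = 44398 / (1.732 × 690 × 0.876) = 42.4 A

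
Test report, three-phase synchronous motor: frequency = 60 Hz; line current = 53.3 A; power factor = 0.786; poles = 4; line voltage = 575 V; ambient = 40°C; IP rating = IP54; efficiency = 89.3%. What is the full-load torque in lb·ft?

P_in = √3·V·I·cosφ = 1.732 × 575 × 53.3 × 0.786 = 41722 W
P_out = η·P_in = 0.893 × 41722 = 37258 W
n = n_s = 120×60/4 = 1800 rpm (synchronous)
ω = 2π×1800/60 = 188.5 rad/s
τ = P_out/ω = 37258/188.5 = 197.7 N·m
In lb·ft: 197.7/1.356 = 146 lb·ft

146 lb·ft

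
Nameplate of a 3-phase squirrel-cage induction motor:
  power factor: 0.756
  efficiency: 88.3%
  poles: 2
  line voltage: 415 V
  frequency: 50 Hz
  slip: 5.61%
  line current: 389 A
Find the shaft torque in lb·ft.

P_in = √3·V·I·cosφ = 1.732 × 415 × 389 × 0.756 = 211382 W
P_out = η·P_in = 0.883 × 211382 = 186650 W
n_s = 120×50/2 = 3000 rpm; n = 3000×(1−0.0561) = 2832 rpm
ω = 2π×2832/60 = 296.6 rad/s
τ = P_out/ω = 186650/296.6 = 629.3 N·m
In lb·ft: 629.3/1.356 = 464 lb·ft

464 lb·ft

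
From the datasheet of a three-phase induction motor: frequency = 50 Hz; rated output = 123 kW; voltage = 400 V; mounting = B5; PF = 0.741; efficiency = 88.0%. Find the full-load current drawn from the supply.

272 A

P_out = 123 kW = 123000 W
P_in = P_out / η = 123000 / 0.880 = 139773 W
I_L = P_in / (√3·V_L·cosφ) = 139773 / (1.732 × 400 × 0.741) = 272 A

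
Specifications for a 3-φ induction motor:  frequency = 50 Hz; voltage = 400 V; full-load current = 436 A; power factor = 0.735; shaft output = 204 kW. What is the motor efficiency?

P_out = 204 kW = 204000 W
P_in = √3·V_L·I_L·cosφ = 1.732 × 400 × 436 × 0.735 = 222015 W
η = P_out / P_in = 204000 / 222015 = 0.919 = 91.9%

91.9 %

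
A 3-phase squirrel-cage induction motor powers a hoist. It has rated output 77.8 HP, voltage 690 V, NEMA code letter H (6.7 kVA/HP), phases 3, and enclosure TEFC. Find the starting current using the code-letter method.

S_LR = 6.7 × 77.8 = 521.26 kVA
I_LR = S_LR/(√3·V_L) = 521260/(1.732×690) = 436 A

436 A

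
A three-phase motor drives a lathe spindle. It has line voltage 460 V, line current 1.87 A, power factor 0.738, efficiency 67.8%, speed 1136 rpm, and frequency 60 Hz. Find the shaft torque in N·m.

6.27 N·m

P_in = √3·V·I·cosφ = 1.732 × 460 × 1.87 × 0.738 = 1100 W
P_out = η·P_in = 0.678 × 1100 = 746 W
n = 1136 rpm
ω = 2π×1136/60 = 119 rad/s
τ = P_out/ω = 746/119 = 6.27 N·m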